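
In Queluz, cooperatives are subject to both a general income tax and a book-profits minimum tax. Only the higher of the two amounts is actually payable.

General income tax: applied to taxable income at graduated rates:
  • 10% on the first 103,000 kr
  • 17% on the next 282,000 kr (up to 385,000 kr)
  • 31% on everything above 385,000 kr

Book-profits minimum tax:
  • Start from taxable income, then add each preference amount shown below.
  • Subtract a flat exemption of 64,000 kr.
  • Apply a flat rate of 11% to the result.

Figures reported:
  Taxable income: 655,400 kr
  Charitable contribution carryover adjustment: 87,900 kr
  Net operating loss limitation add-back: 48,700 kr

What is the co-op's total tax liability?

142,064 kr

Book-profits minimum tax:
  Adjusted income: 655,400 kr + 87,900 kr + 48,700 kr = 792,000 kr
  Less exemption 64,000 kr → base 728,000 kr
  728,000 kr × 11% = 80,080 kr

General income tax:
  103,000 kr × 10% = 10,300 kr
  282,000 kr × 17% = 47,940 kr
  270,400 kr × 31% = 83,824 kr
  → 142,064 kr

142,064 kr > 80,080 kr, so the general income tax governs.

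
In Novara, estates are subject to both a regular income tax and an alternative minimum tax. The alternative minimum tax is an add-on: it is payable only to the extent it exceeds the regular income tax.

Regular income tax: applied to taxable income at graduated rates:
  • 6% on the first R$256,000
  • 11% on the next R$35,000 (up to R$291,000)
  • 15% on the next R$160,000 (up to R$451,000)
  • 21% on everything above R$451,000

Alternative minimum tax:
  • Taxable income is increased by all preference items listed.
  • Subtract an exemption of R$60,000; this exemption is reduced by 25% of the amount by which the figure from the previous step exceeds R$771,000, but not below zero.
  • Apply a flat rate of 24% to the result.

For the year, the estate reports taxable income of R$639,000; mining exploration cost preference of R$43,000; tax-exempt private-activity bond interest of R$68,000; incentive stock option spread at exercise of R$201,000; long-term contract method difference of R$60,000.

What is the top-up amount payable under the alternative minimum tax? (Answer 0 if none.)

R$159,950

Regular income tax:
  R$256,000 × 6% = R$15,360
  R$35,000 × 11% = R$3,850
  R$160,000 × 15% = R$24,000
  R$188,000 × 21% = R$39,480
  → R$82,690

Alternative minimum tax:
  Adjusted income: R$639,000 + R$43,000 + R$68,000 + R$201,000 + R$60,000 = R$1,011,000
  Exemption: 25% × (R$1,011,000 − R$771,000) = R$60,000 ≥ R$60,000, so the exemption is fully phased out
  Base: R$1,011,000 − R$0 = R$1,011,000
  R$1,011,000 × 24% = R$242,640

Excess of alternative minimum tax over regular income tax: R$242,640 − R$82,690 = R$159,950.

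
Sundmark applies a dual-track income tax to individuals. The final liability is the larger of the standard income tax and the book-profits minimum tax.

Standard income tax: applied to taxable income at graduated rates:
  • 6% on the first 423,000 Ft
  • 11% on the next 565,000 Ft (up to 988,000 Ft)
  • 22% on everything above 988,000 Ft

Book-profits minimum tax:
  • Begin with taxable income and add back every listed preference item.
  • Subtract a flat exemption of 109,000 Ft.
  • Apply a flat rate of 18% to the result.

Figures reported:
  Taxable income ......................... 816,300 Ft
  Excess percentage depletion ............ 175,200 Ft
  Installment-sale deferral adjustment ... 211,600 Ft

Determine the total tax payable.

Book-profits minimum tax:
  Adjusted income: 816,300 Ft + 175,200 Ft + 211,600 Ft = 1,203,100 Ft
  Less exemption 109,000 Ft → base 1,094,100 Ft
  1,094,100 Ft × 18% = 196,938 Ft

Standard income tax:
  423,000 Ft × 6% = 25,380 Ft
  393,300 Ft × 11% = 43,263 Ft
  → 68,643 Ft

196,938 Ft > 68,643 Ft, so the book-profits minimum tax is the binding amount.

196,938 Ft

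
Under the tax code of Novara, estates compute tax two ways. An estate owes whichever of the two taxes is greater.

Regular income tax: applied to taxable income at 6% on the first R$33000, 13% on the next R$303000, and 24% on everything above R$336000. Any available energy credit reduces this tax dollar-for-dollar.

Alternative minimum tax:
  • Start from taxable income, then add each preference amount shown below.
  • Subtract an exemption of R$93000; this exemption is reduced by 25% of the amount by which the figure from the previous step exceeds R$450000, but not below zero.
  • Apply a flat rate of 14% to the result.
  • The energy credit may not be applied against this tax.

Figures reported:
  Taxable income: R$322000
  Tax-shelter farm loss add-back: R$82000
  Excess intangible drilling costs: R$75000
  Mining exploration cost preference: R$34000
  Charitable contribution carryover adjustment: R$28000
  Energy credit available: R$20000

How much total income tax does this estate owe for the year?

R$65905

Regular income tax:
  R$33000 × 6% = R$1980
  R$289000 × 13% = R$37570
  → R$39550
  Less energy credit R$20000 → R$19550

Alternative minimum tax:
  Adjusted income: R$322000 + R$82000 + R$75000 + R$34000 + R$28000 = R$541000
  Exemption: R$93000 − 25% × (R$541000 − R$450000) = R$93000 − R$22750 = R$70250
  Base: R$541000 − R$70250 = R$470750
  R$470750 × 14% = R$65905

R$65905 > R$19550, so the alternative minimum tax is the binding amount.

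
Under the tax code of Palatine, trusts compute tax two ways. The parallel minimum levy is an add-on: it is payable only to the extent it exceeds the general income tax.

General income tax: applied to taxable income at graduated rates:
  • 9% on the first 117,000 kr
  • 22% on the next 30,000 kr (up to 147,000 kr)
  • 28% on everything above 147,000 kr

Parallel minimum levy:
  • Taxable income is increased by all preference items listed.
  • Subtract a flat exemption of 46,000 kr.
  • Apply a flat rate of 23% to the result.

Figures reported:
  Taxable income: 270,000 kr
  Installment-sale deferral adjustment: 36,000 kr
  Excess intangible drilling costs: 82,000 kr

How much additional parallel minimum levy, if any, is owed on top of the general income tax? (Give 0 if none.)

27,090 kr

General income tax:
  117,000 kr × 9% = 10,530 kr
  30,000 kr × 22% = 6,600 kr
  123,000 kr × 28% = 34,440 kr
  → 51,570 kr

Parallel minimum levy:
  Adjusted income: 270,000 kr + 36,000 kr + 82,000 kr = 388,000 kr
  Less exemption 46,000 kr → base 342,000 kr
  342,000 kr × 23% = 78,660 kr

Excess of parallel minimum levy over general income tax: 78,660 kr − 51,570 kr = 27,090 kr.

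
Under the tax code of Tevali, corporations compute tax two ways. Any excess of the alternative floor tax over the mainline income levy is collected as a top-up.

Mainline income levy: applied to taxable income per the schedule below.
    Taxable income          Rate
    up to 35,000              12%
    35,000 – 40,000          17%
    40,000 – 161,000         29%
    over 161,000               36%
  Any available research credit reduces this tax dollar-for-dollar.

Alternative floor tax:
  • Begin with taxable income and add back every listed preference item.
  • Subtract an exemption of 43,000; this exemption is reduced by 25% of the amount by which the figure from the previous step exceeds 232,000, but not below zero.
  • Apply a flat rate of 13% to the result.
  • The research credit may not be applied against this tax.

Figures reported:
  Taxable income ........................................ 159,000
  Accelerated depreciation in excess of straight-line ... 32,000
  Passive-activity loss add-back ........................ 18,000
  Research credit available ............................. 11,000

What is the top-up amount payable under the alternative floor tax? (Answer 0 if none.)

0

Mainline income levy:
  35,000 × 12% = 4,200
  5,000 × 17% = 850
  119,000 × 29% = 34,510
  → 39,560
  Less research credit 11,000 → 28,560

Alternative floor tax:
  Adjusted income: 159,000 + 32,000 + 18,000 = 209,000
  Exemption: 209,000 ≤ 232,000, so full 43,000 applies
  Base: 209,000 − 43,000 = 166,000
  166,000 × 13% = 21,580

21,580 ≤ 28,560, so no add-on is due.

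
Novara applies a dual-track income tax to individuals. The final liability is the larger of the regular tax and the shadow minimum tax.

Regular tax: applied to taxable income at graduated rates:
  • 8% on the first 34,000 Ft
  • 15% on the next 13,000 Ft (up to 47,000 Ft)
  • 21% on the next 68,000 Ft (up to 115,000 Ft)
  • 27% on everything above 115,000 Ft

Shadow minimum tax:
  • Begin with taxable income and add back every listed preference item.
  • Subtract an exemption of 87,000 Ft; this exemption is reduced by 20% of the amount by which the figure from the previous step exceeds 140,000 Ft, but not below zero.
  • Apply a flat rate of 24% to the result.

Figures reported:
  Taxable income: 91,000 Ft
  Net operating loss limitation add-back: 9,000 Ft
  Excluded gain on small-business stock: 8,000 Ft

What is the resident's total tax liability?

Regular tax:
  34,000 Ft × 8% = 2,720 Ft
  13,000 Ft × 15% = 1,950 Ft
  44,000 Ft × 21% = 9,240 Ft
  → 13,910 Ft

Shadow minimum tax:
  Adjusted income: 91,000 Ft + 9,000 Ft + 8,000 Ft = 108,000 Ft
  Exemption: 108,000 Ft ≤ 140,000 Ft, so full 87,000 Ft applies
  Base: 108,000 Ft − 87,000 Ft = 21,000 Ft
  21,000 Ft × 24% = 5,040 Ft

13,910 Ft > 5,040 Ft, so the regular tax governs.

13,910 Ft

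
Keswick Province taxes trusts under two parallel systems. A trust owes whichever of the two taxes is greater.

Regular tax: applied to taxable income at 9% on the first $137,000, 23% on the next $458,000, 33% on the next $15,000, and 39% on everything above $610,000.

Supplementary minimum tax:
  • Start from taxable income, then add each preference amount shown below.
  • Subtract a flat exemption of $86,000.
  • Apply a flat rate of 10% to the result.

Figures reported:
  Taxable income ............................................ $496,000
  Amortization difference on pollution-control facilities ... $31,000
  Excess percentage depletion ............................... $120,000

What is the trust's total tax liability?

$94,900

Regular tax:
  $137,000 × 9% = $12,330
  $359,000 × 23% = $82,570
  → $94,900

Supplementary minimum tax:
  Adjusted income: $496,000 + $31,000 + $120,000 = $647,000
  Less exemption $86,000 → base $561,000
  $561,000 × 10% = $56,100

$94,900 > $56,100, so the regular tax governs.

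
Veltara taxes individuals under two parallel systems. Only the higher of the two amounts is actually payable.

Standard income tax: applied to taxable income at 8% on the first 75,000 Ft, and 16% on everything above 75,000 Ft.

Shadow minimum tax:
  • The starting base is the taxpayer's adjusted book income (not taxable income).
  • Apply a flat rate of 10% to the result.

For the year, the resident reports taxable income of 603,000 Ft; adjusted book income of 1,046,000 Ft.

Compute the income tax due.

Shadow minimum tax:
  Base (adjusted book income): 1,046,000 Ft
  1,046,000 Ft × 10% = 104,600 Ft

Standard income tax:
  75,000 Ft × 8% = 6,000 Ft
  528,000 Ft × 16% = 84,480 Ft
  → 90,480 Ft

104,600 Ft > 90,480 Ft, so the shadow minimum tax is the binding amount.

104,600 Ft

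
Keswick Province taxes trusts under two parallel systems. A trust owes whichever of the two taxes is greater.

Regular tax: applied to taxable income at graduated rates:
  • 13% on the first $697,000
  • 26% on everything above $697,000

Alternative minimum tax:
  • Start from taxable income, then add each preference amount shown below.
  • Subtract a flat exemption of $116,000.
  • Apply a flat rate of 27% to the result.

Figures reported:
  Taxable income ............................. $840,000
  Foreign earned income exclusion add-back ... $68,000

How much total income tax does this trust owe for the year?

$213,840

Regular tax:
  $697,000 × 13% = $90,610
  $143,000 × 26% = $37,180
  → $127,790

Alternative minimum tax:
  Adjusted income: $840,000 + $68,000 = $908,000
  Less exemption $116,000 → base $792,000
  $792,000 × 27% = $213,840

$213,840 > $127,790, so the alternative minimum tax is the binding amount.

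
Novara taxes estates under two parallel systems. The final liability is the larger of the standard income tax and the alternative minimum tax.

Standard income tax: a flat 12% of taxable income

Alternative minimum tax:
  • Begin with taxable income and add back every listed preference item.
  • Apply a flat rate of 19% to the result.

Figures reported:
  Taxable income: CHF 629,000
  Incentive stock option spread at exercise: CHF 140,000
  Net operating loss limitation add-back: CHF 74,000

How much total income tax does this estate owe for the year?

CHF 160,170

Standard income tax:
  CHF 629,000 × 12% = CHF 75,480

Alternative minimum tax:
  Adjusted income: CHF 629,000 + CHF 140,000 + CHF 74,000 = CHF 843,000
  CHF 843,000 × 19% = CHF 160,170

CHF 160,170 > CHF 75,480, so the alternative minimum tax is the binding amount.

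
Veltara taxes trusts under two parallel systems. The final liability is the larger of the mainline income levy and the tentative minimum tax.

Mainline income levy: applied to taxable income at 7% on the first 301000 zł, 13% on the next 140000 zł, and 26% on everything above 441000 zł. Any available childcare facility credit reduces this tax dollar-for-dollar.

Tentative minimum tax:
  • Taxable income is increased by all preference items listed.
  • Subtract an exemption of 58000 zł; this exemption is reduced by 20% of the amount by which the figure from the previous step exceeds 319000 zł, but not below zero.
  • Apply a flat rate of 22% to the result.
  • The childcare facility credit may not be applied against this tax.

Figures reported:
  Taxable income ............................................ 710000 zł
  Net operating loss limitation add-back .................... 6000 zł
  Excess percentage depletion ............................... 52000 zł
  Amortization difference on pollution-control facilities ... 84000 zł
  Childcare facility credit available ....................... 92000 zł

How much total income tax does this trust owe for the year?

187440 zł

Mainline income levy:
  301000 zł × 7% = 21070 zł
  140000 zł × 13% = 18200 zł
  269000 zł × 26% = 69940 zł
  → 109210 zł
  Less childcare facility credit 92000 zł → 17210 zł

Tentative minimum tax:
  Adjusted income: 710000 zł + 6000 zł + 52000 zł + 84000 zł = 852000 zł
  Exemption: 20% × (852000 zł − 319000 zł) = 106600 zł ≥ 58000 zł, so the exemption is fully phased out
  Base: 852000 zł − 0 zł = 852000 zł
  852000 zł × 22% = 187440 zł

187440 zł > 17210 zł, so the tentative minimum tax is the binding amount.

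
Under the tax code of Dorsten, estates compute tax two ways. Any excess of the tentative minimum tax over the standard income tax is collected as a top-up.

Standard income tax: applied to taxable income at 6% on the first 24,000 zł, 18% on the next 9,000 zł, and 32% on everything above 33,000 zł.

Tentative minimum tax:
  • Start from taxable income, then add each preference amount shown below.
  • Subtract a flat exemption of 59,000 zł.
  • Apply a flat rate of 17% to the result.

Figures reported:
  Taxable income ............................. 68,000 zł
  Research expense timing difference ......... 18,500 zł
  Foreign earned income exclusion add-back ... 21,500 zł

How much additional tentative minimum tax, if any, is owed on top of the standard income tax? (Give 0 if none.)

0 zł

Tentative minimum tax:
  Adjusted income: 68,000 zł + 18,500 zł + 21,500 zł = 108,000 zł
  Less exemption 59,000 zł → base 49,000 zł
  49,000 zł × 17% = 8,330 zł

Standard income tax:
  24,000 zł × 6% = 1,440 zł
  9,000 zł × 18% = 1,620 zł
  35,000 zł × 32% = 11,200 zł
  → 14,260 zł

8,330 zł ≤ 14,260 zł, so no add-on is due.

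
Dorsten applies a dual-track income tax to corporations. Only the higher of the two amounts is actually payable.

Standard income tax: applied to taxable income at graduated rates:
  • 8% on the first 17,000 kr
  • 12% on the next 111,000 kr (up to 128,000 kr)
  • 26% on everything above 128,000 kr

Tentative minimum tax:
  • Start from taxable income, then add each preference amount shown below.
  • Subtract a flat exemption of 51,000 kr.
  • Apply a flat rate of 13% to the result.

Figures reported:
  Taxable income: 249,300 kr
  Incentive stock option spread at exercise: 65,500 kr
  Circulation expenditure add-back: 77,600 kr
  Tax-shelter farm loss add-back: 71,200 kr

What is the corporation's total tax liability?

53,638 kr

Standard income tax:
  17,000 kr × 8% = 1,360 kr
  111,000 kr × 12% = 13,320 kr
  121,300 kr × 26% = 31,538 kr
  → 46,218 kr

Tentative minimum tax:
  Adjusted income: 249,300 kr + 65,500 kr + 77,600 kr + 71,200 kr = 463,600 kr
  Less exemption 51,000 kr → base 412,600 kr
  412,600 kr × 13% = 53,638 kr

53,638 kr > 46,218 kr, so the tentative minimum tax is the binding amount.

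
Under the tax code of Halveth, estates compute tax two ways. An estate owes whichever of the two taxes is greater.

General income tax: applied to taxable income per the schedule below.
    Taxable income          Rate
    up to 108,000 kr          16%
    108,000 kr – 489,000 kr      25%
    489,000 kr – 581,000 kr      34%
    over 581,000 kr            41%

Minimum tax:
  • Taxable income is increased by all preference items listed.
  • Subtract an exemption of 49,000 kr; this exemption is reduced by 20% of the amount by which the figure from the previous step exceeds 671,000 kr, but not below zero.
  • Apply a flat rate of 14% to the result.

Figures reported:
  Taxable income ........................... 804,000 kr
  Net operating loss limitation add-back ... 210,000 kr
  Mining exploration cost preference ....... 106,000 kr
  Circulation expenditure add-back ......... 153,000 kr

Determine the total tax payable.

Minimum tax:
  Adjusted income: 804,000 kr + 210,000 kr + 106,000 kr + 153,000 kr = 1,273,000 kr
  Exemption: 20% × (1,273,000 kr − 671,000 kr) = 120,400 kr ≥ 49,000 kr, so the exemption is fully phased out
  Base: 1,273,000 kr − 0 kr = 1,273,000 kr
  1,273,000 kr × 14% = 178,220 kr

General income tax:
  108,000 kr × 16% = 17,280 kr
  381,000 kr × 25% = 95,250 kr
  92,000 kr × 34% = 31,280 kr
  223,000 kr × 41% = 91,430 kr
  → 235,240 kr

235,240 kr > 178,220 kr, so the general income tax governs.

235,240 kr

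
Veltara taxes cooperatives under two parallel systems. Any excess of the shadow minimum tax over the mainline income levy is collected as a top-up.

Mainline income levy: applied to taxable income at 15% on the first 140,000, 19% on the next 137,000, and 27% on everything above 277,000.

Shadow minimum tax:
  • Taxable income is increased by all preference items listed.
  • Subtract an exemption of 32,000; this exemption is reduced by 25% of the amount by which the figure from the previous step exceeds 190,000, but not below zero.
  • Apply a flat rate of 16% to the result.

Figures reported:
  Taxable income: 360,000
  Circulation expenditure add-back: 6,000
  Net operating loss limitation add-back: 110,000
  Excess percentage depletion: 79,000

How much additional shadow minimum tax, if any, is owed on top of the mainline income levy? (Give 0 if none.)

Shadow minimum tax:
  Adjusted income: 360,000 + 6,000 + 110,000 + 79,000 = 555,000
  Exemption: 25% × (555,000 − 190,000) = 91,250 ≥ 32,000, so the exemption is fully phased out
  Base: 555,000 − 0 = 555,000
  555,000 × 16% = 88,800

Mainline income levy:
  140,000 × 15% = 21,000
  137,000 × 19% = 26,030
  83,000 × 27% = 22,410
  → 69,440

Excess of shadow minimum tax over mainline income levy: 88,800 − 69,440 = 19,360.

19,360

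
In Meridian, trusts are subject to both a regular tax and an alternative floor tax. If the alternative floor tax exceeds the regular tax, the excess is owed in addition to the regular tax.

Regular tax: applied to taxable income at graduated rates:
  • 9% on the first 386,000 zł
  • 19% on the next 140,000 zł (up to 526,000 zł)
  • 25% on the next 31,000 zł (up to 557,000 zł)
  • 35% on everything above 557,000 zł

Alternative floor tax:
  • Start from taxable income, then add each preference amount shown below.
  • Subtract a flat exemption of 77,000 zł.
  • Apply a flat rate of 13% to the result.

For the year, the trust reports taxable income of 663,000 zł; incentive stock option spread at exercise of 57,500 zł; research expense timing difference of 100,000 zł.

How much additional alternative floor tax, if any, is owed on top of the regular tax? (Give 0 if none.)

Alternative floor tax:
  Adjusted income: 663,000 zł + 57,500 zł + 100,000 zł = 820,500 zł
  Less exemption 77,000 zł → base 743,500 zł
  743,500 zł × 13% = 96,655 zł

Regular tax:
  386,000 zł × 9% = 34,740 zł
  140,000 zł × 19% = 26,600 zł
  31,000 zł × 25% = 7,750 zł
  106,000 zł × 35% = 37,100 zł
  → 106,190 zł

96,655 zł ≤ 106,190 zł, so no add-on is due.

0 zł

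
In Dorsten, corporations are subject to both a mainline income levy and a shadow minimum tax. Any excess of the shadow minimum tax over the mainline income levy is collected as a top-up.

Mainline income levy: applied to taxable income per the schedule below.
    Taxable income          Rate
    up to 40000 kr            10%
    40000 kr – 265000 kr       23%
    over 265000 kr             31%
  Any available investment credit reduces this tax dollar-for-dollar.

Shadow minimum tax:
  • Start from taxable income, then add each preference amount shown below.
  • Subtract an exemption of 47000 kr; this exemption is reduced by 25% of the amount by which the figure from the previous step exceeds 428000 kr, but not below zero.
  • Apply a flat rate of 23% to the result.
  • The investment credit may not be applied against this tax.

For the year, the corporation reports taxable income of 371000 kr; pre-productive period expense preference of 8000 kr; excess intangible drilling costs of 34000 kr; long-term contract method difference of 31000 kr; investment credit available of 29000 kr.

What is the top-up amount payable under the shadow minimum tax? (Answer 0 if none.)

32620 kr

Mainline income levy:
  40000 kr × 10% = 4000 kr
  225000 kr × 23% = 51750 kr
  106000 kr × 31% = 32860 kr
  → 88610 kr
  Less investment credit 29000 kr → 59610 kr

Shadow minimum tax:
  Adjusted income: 371000 kr + 8000 kr + 34000 kr + 31000 kr = 444000 kr
  Exemption: 47000 kr − 25% × (444000 kr − 428000 kr) = 47000 kr − 4000 kr = 43000 kr
  Base: 444000 kr − 43000 kr = 401000 kr
  401000 kr × 23% = 92230 kr

Excess of shadow minimum tax over mainline income levy: 92230 kr − 59610 kr = 32620 kr.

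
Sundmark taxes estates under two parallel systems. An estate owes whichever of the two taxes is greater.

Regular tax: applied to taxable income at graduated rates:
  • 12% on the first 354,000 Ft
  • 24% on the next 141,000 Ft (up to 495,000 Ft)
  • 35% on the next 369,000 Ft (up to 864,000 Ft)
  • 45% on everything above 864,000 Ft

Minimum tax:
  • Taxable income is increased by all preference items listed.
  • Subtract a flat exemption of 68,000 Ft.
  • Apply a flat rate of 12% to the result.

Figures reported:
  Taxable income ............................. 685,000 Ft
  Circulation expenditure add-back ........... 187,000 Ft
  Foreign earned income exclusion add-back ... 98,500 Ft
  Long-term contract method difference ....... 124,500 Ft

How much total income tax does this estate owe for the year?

Regular tax:
  354,000 Ft × 12% = 42,480 Ft
  141,000 Ft × 24% = 33,840 Ft
  190,000 Ft × 35% = 66,500 Ft
  → 142,820 Ft

Minimum tax:
  Adjusted income: 685,000 Ft + 187,000 Ft + 98,500 Ft + 124,500 Ft = 1,095,000 Ft
  Less exemption 68,000 Ft → base 1,027,000 Ft
  1,027,000 Ft × 12% = 123,240 Ft

142,820 Ft > 123,240 Ft, so the regular tax governs.

142,820 Ft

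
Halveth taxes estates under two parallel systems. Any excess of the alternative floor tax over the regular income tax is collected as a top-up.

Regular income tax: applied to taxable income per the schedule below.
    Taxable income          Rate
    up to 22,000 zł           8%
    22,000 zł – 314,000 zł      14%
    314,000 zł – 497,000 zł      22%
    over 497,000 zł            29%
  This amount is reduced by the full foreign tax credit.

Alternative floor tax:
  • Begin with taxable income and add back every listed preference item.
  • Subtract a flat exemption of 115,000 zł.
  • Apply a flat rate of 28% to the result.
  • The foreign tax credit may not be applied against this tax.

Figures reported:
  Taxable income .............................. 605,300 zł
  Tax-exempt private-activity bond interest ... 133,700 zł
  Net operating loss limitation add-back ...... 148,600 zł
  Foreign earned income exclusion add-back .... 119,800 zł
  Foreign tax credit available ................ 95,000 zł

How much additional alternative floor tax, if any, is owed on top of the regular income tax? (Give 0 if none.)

230,565 zł

Regular income tax:
  22,000 zł × 8% = 1,760 zł
  292,000 zł × 14% = 40,880 zł
  183,000 zł × 22% = 40,260 zł
  108,300 zł × 29% = 31,407 zł
  → 114,307 zł
  Less foreign tax credit 95,000 zł → 19,307 zł

Alternative floor tax:
  Adjusted income: 605,300 zł + 133,700 zł + 148,600 zł + 119,800 zł = 1,007,400 zł
  Less exemption 115,000 zł → base 892,400 zł
  892,400 zł × 28% = 249,872 zł

Excess of alternative floor tax over regular income tax: 249,872 zł − 19,307 zł = 230,565 zł.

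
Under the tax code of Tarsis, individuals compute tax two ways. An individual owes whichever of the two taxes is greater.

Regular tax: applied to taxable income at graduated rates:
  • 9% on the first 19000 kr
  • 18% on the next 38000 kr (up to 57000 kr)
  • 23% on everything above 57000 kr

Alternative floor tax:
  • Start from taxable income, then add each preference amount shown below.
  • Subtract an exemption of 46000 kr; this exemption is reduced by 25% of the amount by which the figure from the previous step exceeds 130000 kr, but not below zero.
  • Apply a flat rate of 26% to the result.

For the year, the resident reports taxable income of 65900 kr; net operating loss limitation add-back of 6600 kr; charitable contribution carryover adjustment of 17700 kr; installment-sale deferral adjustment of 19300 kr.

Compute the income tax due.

Alternative floor tax:
  Adjusted income: 65900 kr + 6600 kr + 17700 kr + 19300 kr = 109500 kr
  Exemption: 109500 kr ≤ 130000 kr, so full 46000 kr applies
  Base: 109500 kr − 46000 kr = 63500 kr
  63500 kr × 26% = 16510 kr

Regular tax:
  19000 kr × 9% = 1710 kr
  38000 kr × 18% = 6840 kr
  8900 kr × 23% = 2047 kr
  → 10597 kr

16510 kr > 10597 kr, so the alternative floor tax is the binding amount.

16510 kr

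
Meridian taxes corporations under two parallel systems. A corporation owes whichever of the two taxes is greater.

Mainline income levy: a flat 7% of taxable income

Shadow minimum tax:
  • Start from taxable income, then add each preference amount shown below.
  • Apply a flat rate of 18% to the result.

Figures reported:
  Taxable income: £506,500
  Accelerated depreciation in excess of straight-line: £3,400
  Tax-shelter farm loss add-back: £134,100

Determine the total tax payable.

£115,920

Mainline income levy:
  £506,500 × 7% = £35,455

Shadow minimum tax:
  Adjusted income: £506,500 + £3,400 + £134,100 = £644,000
  £644,000 × 18% = £115,920

£115,920 > £35,455, so the shadow minimum tax is the binding amount.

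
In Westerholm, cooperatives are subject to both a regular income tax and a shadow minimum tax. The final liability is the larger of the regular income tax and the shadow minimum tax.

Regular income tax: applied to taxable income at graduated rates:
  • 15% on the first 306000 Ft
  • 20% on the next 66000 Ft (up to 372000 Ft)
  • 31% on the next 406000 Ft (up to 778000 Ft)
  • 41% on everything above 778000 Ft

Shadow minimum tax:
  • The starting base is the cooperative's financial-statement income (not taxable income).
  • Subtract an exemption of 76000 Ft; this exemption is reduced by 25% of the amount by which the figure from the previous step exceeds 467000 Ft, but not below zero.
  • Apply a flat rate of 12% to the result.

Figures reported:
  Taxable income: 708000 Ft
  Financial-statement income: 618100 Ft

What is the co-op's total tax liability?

Shadow minimum tax:
  Base (financial-statement income): 618100 Ft
  Exemption: 76000 Ft − 25% × (618100 Ft − 467000 Ft) = 76000 Ft − 37775 Ft = 38225 Ft
  Base: 618100 Ft − 38225 Ft = 579875 Ft
  579875 Ft × 12% = 69585 Ft

Regular income tax:
  306000 Ft × 15% = 45900 Ft
  66000 Ft × 20% = 13200 Ft
  336000 Ft × 31% = 104160 Ft
  → 163260 Ft

163260 Ft > 69585 Ft, so the regular income tax governs.

163260 Ft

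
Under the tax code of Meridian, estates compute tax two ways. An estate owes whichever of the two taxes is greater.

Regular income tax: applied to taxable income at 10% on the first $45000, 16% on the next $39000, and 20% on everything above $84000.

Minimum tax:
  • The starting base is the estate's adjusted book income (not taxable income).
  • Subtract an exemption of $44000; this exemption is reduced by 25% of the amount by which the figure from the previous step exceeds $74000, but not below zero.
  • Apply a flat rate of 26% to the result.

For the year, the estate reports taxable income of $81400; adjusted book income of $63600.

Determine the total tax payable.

$10324

Minimum tax:
  Base (adjusted book income): $63600
  Exemption: $63600 ≤ $74000, so full $44000 applies
  Base: $63600 − $44000 = $19600
  $19600 × 26% = $5096

Regular income tax:
  $45000 × 10% = $4500
  $36400 × 16% = $5824
  → $10324

$10324 > $5096, so the regular income tax governs.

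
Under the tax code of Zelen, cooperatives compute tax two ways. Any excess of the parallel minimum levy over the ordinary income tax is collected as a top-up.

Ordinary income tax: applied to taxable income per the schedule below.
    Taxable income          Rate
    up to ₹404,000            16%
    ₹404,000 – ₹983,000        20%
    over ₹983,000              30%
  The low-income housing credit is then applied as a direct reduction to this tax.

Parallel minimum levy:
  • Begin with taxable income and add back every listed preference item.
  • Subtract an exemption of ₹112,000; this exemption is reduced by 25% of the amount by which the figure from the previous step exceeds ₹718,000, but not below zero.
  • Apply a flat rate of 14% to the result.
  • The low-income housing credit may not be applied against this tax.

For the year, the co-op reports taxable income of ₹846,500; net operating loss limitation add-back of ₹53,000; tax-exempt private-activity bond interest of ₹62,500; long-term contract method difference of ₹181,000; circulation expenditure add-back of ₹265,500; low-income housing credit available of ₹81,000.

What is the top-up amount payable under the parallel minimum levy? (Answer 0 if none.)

₹125,050

Parallel minimum levy:
  Adjusted income: ₹846,500 + ₹53,000 + ₹62,500 + ₹181,000 + ₹265,500 = ₹1,408,500
  Exemption: 25% × (₹1,408,500 − ₹718,000) = ₹172,625 ≥ ₹112,000, so the exemption is fully phased out
  Base: ₹1,408,500 − ₹0 = ₹1,408,500
  ₹1,408,500 × 14% = ₹197,190

Ordinary income tax:
  ₹404,000 × 16% = ₹64,640
  ₹442,500 × 20% = ₹88,500
  → ₹153,140
  Less low-income housing credit ₹81,000 → ₹72,140

Excess of parallel minimum levy over ordinary income tax: ₹197,190 − ₹72,140 = ₹125,050.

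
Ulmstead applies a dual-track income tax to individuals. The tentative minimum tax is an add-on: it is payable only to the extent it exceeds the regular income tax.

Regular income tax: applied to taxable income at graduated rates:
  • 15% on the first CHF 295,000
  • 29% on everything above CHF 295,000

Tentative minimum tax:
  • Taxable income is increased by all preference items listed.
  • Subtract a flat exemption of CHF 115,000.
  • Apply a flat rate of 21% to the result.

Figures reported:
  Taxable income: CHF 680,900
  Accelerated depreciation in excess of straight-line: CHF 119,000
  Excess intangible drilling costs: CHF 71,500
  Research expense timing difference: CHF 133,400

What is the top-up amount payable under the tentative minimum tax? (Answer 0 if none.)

CHF 30,697

Tentative minimum tax:
  Adjusted income: CHF 680,900 + CHF 119,000 + CHF 71,500 + CHF 133,400 = CHF 1,004,800
  Less exemption CHF 115,000 → base CHF 889,800
  CHF 889,800 × 21% = CHF 186,858

Regular income tax:
  CHF 295,000 × 15% = CHF 44,250
  CHF 385,900 × 29% = CHF 111,911
  → CHF 156,161

Excess of tentative minimum tax over regular income tax: CHF 186,858 − CHF 156,161 = CHF 30,697.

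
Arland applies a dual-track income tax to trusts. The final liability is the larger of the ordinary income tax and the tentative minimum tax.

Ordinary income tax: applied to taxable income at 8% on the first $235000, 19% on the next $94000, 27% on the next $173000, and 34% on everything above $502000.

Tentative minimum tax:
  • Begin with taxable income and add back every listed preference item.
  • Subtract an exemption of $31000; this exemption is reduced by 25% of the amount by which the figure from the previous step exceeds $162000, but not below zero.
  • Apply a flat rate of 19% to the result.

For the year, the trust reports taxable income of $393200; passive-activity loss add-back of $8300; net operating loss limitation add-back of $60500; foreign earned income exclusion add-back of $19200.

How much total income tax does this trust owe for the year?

$91428

Tentative minimum tax:
  Adjusted income: $393200 + $8300 + $60500 + $19200 = $481200
  Exemption: 25% × ($481200 − $162000) = $79800 ≥ $31000, so the exemption is fully phased out
  Base: $481200 − $0 = $481200
  $481200 × 19% = $91428

Ordinary income tax:
  $235000 × 8% = $18800
  $94000 × 19% = $17860
  $64200 × 27% = $17334
  → $53994

$91428 > $53994, so the tentative minimum tax is the binding amount.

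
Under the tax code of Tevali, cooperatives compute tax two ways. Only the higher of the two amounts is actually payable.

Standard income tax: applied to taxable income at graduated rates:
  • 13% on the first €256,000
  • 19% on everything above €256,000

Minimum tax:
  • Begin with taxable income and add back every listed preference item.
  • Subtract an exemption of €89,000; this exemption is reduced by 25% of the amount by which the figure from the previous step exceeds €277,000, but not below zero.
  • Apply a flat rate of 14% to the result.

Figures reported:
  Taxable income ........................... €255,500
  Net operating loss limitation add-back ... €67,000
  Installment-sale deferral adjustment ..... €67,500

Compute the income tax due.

€46,095

Standard income tax:
  €255,500 × 13% = €33,215

Minimum tax:
  Adjusted income: €255,500 + €67,000 + €67,500 = €390,000
  Exemption: €89,000 − 25% × (€390,000 − €277,000) = €89,000 − €28,250 = €60,750
  Base: €390,000 − €60,750 = €329,250
  €329,250 × 14% = €46,095

€46,095 > €33,215, so the minimum tax is the binding amount.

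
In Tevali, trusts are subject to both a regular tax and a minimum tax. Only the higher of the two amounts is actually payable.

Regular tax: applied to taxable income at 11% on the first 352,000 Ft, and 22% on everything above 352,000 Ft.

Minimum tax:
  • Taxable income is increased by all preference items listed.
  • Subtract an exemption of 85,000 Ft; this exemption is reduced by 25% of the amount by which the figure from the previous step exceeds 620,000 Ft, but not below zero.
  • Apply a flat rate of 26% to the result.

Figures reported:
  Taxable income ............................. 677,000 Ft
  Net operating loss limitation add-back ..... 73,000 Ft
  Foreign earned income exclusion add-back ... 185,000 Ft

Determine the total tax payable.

Minimum tax:
  Adjusted income: 677,000 Ft + 73,000 Ft + 185,000 Ft = 935,000 Ft
  Exemption: 85,000 Ft − 25% × (935,000 Ft − 620,000 Ft) = 85,000 Ft − 78,750 Ft = 6,250 Ft
  Base: 935,000 Ft − 6,250 Ft = 928,750 Ft
  928,750 Ft × 26% = 241,475 Ft

Regular tax:
  352,000 Ft × 11% = 38,720 Ft
  325,000 Ft × 22% = 71,500 Ft
  → 110,220 Ft

241,475 Ft > 110,220 Ft, so the minimum tax is the binding amount.

241,475 Ft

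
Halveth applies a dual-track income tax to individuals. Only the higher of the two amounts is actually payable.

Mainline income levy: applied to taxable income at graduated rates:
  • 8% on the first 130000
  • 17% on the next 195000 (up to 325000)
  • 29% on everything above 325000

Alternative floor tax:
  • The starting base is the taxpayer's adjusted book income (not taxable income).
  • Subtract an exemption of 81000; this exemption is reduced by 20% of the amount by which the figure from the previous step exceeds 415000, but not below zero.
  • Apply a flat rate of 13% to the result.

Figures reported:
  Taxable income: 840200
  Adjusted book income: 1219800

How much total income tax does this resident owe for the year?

Alternative floor tax:
  Base (adjusted book income): 1219800
  Exemption: 20% × (1219800 − 415000) = 160960 ≥ 81000, so the exemption is fully phased out
  Base: 1219800 − 0 = 1219800
  1219800 × 13% = 158574

Mainline income levy:
  130000 × 8% = 10400
  195000 × 17% = 33150
  515200 × 29% = 149408
  → 192958

192958 > 158574, so the mainline income levy governs.

192958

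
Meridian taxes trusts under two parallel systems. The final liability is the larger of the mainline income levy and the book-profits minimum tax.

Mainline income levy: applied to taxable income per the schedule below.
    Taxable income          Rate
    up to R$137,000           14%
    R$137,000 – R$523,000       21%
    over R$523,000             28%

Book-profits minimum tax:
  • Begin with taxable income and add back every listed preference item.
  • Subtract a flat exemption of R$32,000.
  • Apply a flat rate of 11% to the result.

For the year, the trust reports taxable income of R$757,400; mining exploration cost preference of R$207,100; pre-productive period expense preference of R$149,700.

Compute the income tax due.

R$165,872

Book-profits minimum tax:
  Adjusted income: R$757,400 + R$207,100 + R$149,700 = R$1,114,200
  Less exemption R$32,000 → base R$1,082,200
  R$1,082,200 × 11% = R$119,042

Mainline income levy:
  R$137,000 × 14% = R$19,180
  R$386,000 × 21% = R$81,060
  R$234,400 × 28% = R$65,632
  → R$165,872

R$165,872 > R$119,042, so the mainline income levy governs.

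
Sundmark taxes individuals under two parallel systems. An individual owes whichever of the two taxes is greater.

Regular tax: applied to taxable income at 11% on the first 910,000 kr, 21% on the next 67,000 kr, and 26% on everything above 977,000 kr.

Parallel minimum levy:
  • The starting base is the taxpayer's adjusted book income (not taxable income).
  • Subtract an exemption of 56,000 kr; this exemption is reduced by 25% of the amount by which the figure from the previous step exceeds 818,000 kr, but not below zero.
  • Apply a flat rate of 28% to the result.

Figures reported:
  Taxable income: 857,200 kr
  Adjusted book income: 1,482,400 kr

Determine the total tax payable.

415,072 kr

Regular tax:
  857,200 kr × 11% = 94,292 kr

Parallel minimum levy:
  Base (adjusted book income): 1,482,400 kr
  Exemption: 25% × (1,482,400 kr − 818,000 kr) = 166,100 kr ≥ 56,000 kr, so the exemption is fully phased out
  Base: 1,482,400 kr − 0 kr = 1,482,400 kr
  1,482,400 kr × 28% = 415,072 kr

415,072 kr > 94,292 kr, so the parallel minimum levy is the binding amount.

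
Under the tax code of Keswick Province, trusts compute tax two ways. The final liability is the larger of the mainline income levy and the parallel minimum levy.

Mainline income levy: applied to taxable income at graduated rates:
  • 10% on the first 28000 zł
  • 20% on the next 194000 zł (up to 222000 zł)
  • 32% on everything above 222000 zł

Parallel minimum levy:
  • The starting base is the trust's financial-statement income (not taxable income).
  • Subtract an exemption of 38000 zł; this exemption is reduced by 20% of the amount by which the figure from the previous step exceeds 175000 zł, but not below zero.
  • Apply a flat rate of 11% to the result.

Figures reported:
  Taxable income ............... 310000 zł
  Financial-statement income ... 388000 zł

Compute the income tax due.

69760 zł

Parallel minimum levy:
  Base (financial-statement income): 388000 zł
  Exemption: 20% × (388000 zł − 175000 zł) = 42600 zł ≥ 38000 zł, so the exemption is fully phased out
  Base: 388000 zł − 0 zł = 388000 zł
  388000 zł × 11% = 42680 zł

Mainline income levy:
  28000 zł × 10% = 2800 zł
  194000 zł × 20% = 38800 zł
  88000 zł × 32% = 28160 zł
  → 69760 zł

69760 zł > 42680 zł, so the mainline income levy governs.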